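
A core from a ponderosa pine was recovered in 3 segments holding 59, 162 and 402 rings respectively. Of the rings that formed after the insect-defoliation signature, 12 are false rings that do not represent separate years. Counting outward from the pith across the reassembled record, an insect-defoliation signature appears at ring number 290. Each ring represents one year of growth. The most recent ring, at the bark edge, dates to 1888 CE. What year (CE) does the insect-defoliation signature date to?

1567 CE

Total rings = 59 + 162 + 402 = 623.
623 − 290 = 333 rings lie beyond the insect-defoliation signature toward the bark edge.
Excluding 12 false rings: 333 − 12 = 321.
Counting back 321 years from 1888 CE places the insect-defoliation signature in 1888 − 321 = 1567 CE.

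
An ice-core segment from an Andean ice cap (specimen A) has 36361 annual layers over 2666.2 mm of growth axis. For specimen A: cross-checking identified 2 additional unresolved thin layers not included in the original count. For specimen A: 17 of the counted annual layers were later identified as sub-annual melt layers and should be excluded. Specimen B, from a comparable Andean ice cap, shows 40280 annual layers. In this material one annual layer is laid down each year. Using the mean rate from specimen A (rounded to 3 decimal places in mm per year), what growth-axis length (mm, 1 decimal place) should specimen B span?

2940.4 mm

Specimen A: adjusted count: 36361 − 17 + 2 = 36346 annual layers.
A: Mean rate = 2666.2 mm / 36346 years ≈ 0.073 mm/yr.
B's length ≈ 0.073 × 40280 = 2940.4 mm.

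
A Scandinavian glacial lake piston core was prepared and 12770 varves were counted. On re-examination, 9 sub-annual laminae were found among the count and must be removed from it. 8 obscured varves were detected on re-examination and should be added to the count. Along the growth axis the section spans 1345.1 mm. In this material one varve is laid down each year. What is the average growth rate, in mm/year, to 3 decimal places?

0.105 mm/year

After corrections the count is 12770 − 9 + 8 = 12769 varves.
1345.1 mm over 12769 years gives 1345.1 / 12769 ≈ 0.105 mm/year.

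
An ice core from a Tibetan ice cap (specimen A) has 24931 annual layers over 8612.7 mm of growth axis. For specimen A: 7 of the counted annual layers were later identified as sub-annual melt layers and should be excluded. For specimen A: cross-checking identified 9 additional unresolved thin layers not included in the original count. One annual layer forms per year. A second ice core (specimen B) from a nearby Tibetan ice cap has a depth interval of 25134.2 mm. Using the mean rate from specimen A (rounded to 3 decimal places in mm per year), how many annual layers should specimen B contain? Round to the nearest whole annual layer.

Specimen A: adjusted count: 24931 − 7 + 9 = 24933 annual layers.
A: Extension rate ≈ 8612.7 / 24933 = 0.345 mm/yr.
For B, 25134.2 / 0.345 = 72852.75 years ≈ 72853 annual layers.

72853 annual layers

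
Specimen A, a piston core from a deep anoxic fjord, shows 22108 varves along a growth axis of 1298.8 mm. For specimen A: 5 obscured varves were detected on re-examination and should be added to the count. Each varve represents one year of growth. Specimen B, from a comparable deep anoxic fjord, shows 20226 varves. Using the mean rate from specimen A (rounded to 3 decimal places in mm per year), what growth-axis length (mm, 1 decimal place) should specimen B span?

1193.3 mm

Specimen A: after corrections the count is 22108 + 5 = 22113 varves.
A: Mean rate = 1298.8 mm / 22113 years ≈ 0.059 mm per year.
For B, 0.059 mm/year × 20226 years = 1193.3 mm.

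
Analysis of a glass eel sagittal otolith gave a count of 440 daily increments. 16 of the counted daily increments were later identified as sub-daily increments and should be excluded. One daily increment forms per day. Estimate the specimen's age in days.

424 days

After corrections the count is 440 − 16 = 424 daily increments.
One daily increment per day makes the duration 424 days.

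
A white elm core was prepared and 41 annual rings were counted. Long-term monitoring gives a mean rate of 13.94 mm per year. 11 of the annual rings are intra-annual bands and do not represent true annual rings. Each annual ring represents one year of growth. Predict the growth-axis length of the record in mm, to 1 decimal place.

Correcting the raw count gives 41 − 11 = 30 true annual rings.
Predicted length = 13.94 mm/year × 30 years = 418.2 mm.

418.2 mm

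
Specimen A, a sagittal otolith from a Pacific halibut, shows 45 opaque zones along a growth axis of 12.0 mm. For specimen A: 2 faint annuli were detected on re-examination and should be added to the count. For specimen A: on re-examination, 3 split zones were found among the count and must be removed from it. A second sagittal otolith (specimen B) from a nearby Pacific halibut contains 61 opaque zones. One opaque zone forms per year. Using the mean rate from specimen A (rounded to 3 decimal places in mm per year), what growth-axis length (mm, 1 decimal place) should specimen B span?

16.7 mm

Specimen A: adjusted count: 45 − 3 + 2 = 44 opaque zones.
A: Mean rate = 12.0 mm / 44 years ≈ 0.273 mm/yr.
B's length ≈ 0.273 × 61 = 16.7 mm.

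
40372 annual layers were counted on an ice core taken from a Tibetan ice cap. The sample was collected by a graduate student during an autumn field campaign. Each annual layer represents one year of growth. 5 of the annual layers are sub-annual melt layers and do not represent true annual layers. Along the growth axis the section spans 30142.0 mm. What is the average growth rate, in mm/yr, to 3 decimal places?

Correcting the raw count gives 40372 − 5 = 40367 true annual layers.
30142.0 mm over 40367 years gives 30142.0 / 40367 ≈ 0.747 mm/yr.

0.747 mm/yr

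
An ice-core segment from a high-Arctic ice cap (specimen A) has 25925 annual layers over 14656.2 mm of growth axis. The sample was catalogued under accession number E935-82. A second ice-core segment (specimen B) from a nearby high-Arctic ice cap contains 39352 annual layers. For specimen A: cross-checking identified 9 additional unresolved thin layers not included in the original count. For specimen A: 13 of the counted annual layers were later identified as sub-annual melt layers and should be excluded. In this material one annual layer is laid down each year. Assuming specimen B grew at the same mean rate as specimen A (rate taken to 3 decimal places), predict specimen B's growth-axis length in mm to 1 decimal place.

22233.9 mm

Specimen A: true annual layer count = 25925 − 13 + 9 = 25921.
A: Extension rate ≈ 14656.2 / 25921 = 0.565 mm/yr.
Length of B = 0.565 × 39352 = 22233.9 mm.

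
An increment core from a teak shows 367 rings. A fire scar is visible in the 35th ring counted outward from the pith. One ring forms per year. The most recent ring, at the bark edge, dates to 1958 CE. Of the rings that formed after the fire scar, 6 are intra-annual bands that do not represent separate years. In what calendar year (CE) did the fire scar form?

1632 CE

The fire scar sits at ring 35 from the pith, so 367 − 35 = 332 rings formed after it.
Excluding 6 false rings: 332 − 6 = 326.
1958 − 326 = 1632 CE.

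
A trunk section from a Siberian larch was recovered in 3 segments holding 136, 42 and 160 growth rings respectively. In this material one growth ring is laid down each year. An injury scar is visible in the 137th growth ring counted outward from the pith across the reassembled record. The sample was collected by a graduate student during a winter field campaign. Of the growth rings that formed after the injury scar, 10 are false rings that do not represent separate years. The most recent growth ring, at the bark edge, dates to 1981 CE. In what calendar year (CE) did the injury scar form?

Total growth rings = 136 + 42 + 160 = 338.
338 − 137 = 201 growth rings lie beyond the injury scar toward the bark edge.
201 − 10 false = 191 true growth rings after the injury scar.
Counting back 191 years from 1981 CE places the injury scar in 1981 − 191 = 1790 CE.

1790 CE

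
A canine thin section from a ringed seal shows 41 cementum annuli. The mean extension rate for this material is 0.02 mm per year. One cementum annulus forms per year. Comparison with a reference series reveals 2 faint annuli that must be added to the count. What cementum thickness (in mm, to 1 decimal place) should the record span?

0.9 mm

Adjusted count: 41 + 2 = 43 cementum annuli.
Length ≈ 0.02 × 43 = 0.9 mm.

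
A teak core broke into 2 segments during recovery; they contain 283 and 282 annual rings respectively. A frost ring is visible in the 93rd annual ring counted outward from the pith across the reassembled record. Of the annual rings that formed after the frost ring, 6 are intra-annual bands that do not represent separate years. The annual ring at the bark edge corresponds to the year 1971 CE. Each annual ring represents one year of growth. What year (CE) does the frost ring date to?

1505 CE

Total annual rings = 283 + 282 = 565.
Between annual ring 93 and the bark edge there are 565 − 93 = 472 annual rings.
Excluding 6 false annual rings: 472 − 6 = 466.
The annual ring at the bark edge is 1971 CE, so the frost ring dates to 1971 − 466 = 1505 CE.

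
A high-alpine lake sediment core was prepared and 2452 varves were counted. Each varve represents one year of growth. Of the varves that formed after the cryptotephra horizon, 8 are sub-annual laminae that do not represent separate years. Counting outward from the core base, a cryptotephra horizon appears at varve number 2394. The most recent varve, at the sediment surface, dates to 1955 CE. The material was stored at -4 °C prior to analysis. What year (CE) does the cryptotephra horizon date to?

1905 CE

The cryptotephra horizon sits at varve 2394 from the core base, so 2452 − 2394 = 58 varves formed after it.
Removing the 8 false varves leaves 58 − 8 = 50 true varves beyond the cryptotephra horizon.
Counting back 50 years from 1955 CE places the cryptotephra horizon in 1955 − 50 = 1905 CE.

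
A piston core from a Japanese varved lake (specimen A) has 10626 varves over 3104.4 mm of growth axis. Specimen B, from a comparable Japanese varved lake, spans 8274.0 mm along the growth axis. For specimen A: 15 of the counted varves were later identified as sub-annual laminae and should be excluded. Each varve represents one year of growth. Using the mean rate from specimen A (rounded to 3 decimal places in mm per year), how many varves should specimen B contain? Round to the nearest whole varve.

Specimen A: correcting the raw count gives 10626 − 15 = 10611 true varves.
A: Extension rate ≈ 3104.4 / 10611 = 0.293 mm/year.
B spans 8274.0 / 0.293 = 28238.91 years ≈ 28239 varves.

28239 varves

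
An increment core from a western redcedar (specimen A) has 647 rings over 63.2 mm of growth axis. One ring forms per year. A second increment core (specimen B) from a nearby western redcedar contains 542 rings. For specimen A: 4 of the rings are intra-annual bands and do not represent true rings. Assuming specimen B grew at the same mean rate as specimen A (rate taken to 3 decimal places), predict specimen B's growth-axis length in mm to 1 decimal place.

Specimen A: correcting the raw count gives 647 − 4 = 643 true rings.
A: 63.2 mm over 643 years gives 63.2 / 643 ≈ 0.098 mm/yr.
Length of B = 0.098 × 542 = 53.1 mm.

53.1 mm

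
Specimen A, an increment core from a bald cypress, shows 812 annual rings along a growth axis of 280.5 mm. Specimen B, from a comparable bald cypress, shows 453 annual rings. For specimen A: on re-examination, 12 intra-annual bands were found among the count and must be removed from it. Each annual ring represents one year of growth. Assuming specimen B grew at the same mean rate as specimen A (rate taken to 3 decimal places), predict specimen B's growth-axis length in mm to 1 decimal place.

159.0 mm

Specimen A: adjusted count: 812 − 12 = 800 annual rings.
A: Extension rate ≈ 280.5 / 800 = 0.351 mm per year.
For B, 0.351 mm/year × 453 years = 159.0 mm.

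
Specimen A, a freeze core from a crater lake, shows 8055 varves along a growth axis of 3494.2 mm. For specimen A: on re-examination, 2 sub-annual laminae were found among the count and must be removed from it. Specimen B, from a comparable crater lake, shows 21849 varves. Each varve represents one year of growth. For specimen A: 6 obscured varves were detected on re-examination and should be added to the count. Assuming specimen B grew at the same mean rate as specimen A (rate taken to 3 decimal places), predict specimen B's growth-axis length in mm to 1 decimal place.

Specimen A: correcting the raw count gives 8055 − 2 + 6 = 8059 true varves.
A: Extension rate ≈ 3494.2 / 8059 = 0.434 mm per year.
For B, 0.434 mm/year × 21849 years = 9482.5 mm.

9482.5 mm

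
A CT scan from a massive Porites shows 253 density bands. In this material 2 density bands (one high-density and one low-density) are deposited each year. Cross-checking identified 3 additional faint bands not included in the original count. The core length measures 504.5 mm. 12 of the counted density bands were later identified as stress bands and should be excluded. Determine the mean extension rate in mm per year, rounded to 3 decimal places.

Correcting the raw count gives 253 − 12 + 3 = 244 true density bands.
With 2 density bands per year, 244 / 2 = 122 years.
504.5 mm over 122 years gives 504.5 / 122 ≈ 4.135 mm per year.

4.135 mm per year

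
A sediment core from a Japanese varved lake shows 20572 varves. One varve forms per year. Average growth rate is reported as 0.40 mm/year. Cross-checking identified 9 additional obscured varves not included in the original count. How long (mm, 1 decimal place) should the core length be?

8232.4 mm

After corrections the count is 20572 + 9 = 20581 varves.
Predicted length = 0.40 mm/year × 20581 years = 8232.4 mm.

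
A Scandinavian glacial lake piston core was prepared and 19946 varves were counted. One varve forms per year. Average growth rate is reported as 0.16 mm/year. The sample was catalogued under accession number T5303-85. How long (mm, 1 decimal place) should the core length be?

The record spans 19946 years at 0.16 mm per year.
Predicted length = 0.16 mm/year × 19946 years = 3191.4 mm.

3191.4 mm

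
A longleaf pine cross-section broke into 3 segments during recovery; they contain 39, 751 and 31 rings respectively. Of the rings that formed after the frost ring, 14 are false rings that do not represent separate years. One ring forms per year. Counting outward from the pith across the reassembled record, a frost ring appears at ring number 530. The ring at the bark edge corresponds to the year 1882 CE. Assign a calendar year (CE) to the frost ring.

1605 CE

Total rings = 39 + 751 + 31 = 821.
Between ring 530 and the bark edge there are 821 − 530 = 291 rings.
Excluding 14 false rings: 291 − 14 = 277.
Counting back 277 years from 1882 CE places the frost ring in 1882 − 277 = 1605 CE.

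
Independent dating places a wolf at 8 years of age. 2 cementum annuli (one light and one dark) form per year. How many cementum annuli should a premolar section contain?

8 years at 2 cementum annuli per year gives 8 × 2 = 16 cementum annuli.
So 16 cementum annuli should be present.

16 cementum annuli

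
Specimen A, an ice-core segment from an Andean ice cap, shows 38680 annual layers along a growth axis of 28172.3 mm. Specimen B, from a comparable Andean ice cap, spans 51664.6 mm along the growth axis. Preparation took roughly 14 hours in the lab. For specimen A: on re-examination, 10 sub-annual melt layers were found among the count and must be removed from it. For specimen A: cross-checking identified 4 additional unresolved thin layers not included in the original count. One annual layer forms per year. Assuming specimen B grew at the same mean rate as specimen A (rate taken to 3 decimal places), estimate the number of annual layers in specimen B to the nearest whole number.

Specimen A: true annual layer count = 38680 − 10 + 4 = 38674.
A: 28172.3 mm over 38674 years gives 28172.3 / 38674 ≈ 0.728 mm/year.
Specimen B: 51664.6 mm / 0.728 mm per year = 70967.86 years ≈ 70968 annual layers.

70968 annual layers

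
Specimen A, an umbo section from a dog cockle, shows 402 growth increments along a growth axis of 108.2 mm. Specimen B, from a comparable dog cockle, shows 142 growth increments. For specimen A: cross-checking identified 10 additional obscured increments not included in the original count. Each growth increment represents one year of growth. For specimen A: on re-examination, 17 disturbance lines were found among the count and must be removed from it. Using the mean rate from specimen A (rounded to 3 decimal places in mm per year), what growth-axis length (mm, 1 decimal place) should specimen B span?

38.9 mm

Specimen A: adjusted count: 402 − 17 + 10 = 395 growth increments.
A: Extension rate ≈ 108.2 / 395 = 0.274 mm per year.
B's length ≈ 0.274 × 142 = 38.9 mm.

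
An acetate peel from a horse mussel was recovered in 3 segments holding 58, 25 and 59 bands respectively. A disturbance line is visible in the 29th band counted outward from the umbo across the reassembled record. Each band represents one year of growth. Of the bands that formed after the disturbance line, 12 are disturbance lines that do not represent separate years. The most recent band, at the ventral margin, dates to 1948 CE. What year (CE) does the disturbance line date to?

Total bands = 58 + 25 + 59 = 142.
142 − 29 = 113 bands lie beyond the disturbance line toward the ventral margin.
Excluding 12 false bands: 113 − 12 = 101.
1948 − 101 = 1847 CE.

1847 CE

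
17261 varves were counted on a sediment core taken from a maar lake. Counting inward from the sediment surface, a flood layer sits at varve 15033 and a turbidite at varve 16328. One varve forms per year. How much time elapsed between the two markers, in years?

1295 years

The two markers are separated by 16328 − 15033 = 1295 varves.
That is 1295 years at one varve per year.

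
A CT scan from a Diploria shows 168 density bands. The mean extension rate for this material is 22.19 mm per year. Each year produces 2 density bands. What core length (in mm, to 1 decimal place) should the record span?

1864.0 mm

With 2 density bands per year, 168 / 2 = 84 years.
84 years at 22.19 mm/year gives 22.19 × 84 = 1864.0 mm.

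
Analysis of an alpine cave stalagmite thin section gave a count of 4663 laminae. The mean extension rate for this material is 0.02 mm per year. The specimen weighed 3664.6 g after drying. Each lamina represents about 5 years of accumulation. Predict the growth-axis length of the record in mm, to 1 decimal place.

466.3 mm

Multiplying by 5 years per lamina: 4663 × 5 = 23315 years.
Length ≈ 0.02 × 23315 = 466.3 mm.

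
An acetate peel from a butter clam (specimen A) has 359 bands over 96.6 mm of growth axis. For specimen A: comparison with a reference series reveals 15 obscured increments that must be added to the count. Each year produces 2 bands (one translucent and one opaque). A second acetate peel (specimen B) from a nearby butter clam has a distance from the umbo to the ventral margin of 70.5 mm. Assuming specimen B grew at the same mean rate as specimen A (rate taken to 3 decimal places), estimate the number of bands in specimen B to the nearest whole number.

273 bands

Specimen A: after corrections the count is 359 + 15 = 374 bands.
Specimen A: dividing by 2 bands per year: 374 / 2 = 187 years.
A: Extension rate ≈ 96.6 / 187 = 0.517 mm/yr.
For B, 70.5 / 0.517 = 136.36 years; at 2 bands per year that is 136.36 × 2 ≈ 273 bands.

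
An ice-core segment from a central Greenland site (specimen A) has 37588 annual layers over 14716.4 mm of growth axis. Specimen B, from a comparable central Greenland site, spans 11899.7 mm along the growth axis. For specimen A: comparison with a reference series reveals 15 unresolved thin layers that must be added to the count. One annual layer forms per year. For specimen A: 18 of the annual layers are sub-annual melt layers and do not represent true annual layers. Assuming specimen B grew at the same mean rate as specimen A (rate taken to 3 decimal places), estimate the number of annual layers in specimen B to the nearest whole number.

30356 annual layers

Specimen A: true annual layer count = 37588 − 18 + 15 = 37585.
A: 14716.4 mm over 37585 years gives 14716.4 / 37585 ≈ 0.392 mm/yr.
For B, 11899.7 / 0.392 = 30356.38 years ≈ 30356 annual layers.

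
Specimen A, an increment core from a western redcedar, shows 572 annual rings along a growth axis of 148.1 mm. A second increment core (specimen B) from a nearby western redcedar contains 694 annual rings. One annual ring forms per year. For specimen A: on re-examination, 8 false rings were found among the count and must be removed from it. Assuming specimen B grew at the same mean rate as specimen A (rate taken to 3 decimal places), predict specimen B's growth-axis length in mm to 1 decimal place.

182.5 mm

Specimen A: adjusted count: 572 − 8 = 564 annual rings.
A: Extension rate ≈ 148.1 / 564 = 0.263 mm per year.
B's length ≈ 0.263 × 694 = 182.5 mm.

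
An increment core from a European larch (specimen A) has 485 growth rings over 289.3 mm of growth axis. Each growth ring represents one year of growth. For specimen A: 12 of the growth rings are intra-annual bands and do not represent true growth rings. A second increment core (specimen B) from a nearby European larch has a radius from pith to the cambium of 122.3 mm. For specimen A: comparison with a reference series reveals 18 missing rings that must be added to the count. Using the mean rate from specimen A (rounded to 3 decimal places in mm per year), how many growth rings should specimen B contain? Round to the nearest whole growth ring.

208 growth rings

Specimen A: after corrections the count is 485 − 12 + 18 = 491 growth rings.
A: Extension rate ≈ 289.3 / 491 = 0.589 mm per year.
For B, 122.3 / 0.589 = 207.64 years ≈ 208 growth rings.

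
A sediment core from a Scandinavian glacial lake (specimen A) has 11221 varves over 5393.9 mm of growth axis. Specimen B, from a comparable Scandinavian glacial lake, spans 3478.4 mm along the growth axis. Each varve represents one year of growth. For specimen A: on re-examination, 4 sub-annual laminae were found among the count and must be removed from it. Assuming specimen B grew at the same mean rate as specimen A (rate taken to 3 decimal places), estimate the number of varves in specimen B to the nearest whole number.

Specimen A: correcting the raw count gives 11221 − 4 = 11217 true varves.
A: 5393.9 mm over 11217 years gives 5393.9 / 11217 ≈ 0.481 mm per year.
Specimen B: 3478.4 mm / 0.481 mm per year = 7231.60 years ≈ 7232 varves.

7232 varves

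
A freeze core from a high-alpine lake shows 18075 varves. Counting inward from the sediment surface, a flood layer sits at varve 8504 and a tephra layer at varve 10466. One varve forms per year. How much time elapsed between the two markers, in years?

Separation: 10466 − 8504 = 1962 varves.
That is 1962 years at one varve per year.

1962 yr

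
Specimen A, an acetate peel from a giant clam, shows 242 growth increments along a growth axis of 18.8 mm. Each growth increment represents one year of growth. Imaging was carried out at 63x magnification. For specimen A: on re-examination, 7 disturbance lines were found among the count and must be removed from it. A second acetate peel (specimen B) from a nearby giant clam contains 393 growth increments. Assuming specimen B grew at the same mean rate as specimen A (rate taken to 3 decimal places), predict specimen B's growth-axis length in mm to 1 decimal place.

Specimen A: adjusted count: 242 − 7 = 235 growth increments.
A: Extension rate ≈ 18.8 / 235 = 0.080 mm/year.
For B, 0.080 mm/year × 393 years = 31.4 mm.

31.4 mm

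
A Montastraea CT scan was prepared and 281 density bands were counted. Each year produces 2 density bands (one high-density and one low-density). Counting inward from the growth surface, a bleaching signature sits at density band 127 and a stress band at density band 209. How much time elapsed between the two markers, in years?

209 − 127 = 82 density bands lie between the two events.
Dividing by 2 density bands per year: 82 / 2 = 41 years.

41 years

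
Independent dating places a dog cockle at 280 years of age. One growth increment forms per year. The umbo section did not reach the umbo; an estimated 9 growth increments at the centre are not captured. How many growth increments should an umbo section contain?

At one growth increment per year, 280 years correspond to 280 growth increments.
280 − 9 missed = 271 growth increments expected in the prepared section.

271 growth increments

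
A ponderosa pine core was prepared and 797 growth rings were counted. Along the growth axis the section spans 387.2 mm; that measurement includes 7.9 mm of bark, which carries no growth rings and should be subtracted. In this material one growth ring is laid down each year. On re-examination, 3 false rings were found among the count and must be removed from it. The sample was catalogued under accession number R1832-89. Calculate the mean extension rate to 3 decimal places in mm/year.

Correcting the raw count gives 797 − 3 = 794 true growth rings.
Net length = 387.2 − 7.9 = 379.3 mm.
379.3 mm over 794 years gives 379.3 / 794 ≈ 0.478 mm/year.

0.478 mm/year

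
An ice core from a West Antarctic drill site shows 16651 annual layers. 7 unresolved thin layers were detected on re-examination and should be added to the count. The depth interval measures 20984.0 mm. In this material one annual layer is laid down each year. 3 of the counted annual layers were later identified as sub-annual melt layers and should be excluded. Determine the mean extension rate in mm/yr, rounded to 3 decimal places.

True annual layer count = 16651 − 3 + 7 = 16655.
Extension rate ≈ 20984.0 / 16655 = 1.260 mm/yr.

1.260 mm/yr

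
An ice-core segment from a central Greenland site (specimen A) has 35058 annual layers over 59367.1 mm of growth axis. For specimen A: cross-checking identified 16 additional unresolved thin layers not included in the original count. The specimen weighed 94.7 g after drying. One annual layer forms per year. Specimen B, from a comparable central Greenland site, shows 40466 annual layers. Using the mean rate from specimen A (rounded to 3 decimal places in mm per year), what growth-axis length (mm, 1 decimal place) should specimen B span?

68508.9 mm

Specimen A: true annual layer count = 35058 + 16 = 35074.
A: Mean rate = 59367.1 mm / 35074 years ≈ 1.693 mm/yr.
B's length ≈ 1.693 × 40466 = 68508.9 mm.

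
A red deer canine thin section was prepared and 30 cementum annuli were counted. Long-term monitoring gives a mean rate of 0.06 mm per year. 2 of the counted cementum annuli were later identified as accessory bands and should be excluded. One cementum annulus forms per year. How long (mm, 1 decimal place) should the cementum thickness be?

True cementum annulus count = 30 − 2 = 28.
Predicted length = 0.06 mm/year × 28 years = 1.7 mm.

1.7 mm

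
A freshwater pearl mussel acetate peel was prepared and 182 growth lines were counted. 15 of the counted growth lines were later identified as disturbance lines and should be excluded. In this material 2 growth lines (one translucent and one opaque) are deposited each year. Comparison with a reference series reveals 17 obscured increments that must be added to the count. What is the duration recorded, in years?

Correcting the raw count gives 182 − 15 + 17 = 184 true growth lines.
Dividing by 2 growth lines per year: 184 / 2 = 92 years.

92 years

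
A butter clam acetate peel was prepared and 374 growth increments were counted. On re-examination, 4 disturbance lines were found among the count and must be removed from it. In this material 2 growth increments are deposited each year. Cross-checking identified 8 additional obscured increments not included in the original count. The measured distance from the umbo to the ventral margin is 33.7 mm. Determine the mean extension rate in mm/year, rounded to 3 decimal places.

After corrections the count is 374 − 4 + 8 = 378 growth increments.
Dividing by 2 growth increments per year: 378 / 2 = 189 years.
33.7 mm over 189 years gives 33.7 / 189 ≈ 0.178 mm/year.

0.178 mm/year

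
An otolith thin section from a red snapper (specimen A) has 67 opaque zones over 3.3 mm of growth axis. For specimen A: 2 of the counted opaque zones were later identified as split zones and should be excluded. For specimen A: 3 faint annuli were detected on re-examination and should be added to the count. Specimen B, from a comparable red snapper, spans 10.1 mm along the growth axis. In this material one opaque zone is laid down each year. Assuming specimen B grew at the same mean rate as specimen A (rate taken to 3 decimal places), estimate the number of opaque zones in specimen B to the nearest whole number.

Specimen A: adjusted count: 67 − 2 + 3 = 68 opaque zones.
A: Extension rate ≈ 3.3 / 68 = 0.049 mm per year.
For B, 10.1 / 0.049 = 206.12 years ≈ 206 opaque zones.

206 opaque zones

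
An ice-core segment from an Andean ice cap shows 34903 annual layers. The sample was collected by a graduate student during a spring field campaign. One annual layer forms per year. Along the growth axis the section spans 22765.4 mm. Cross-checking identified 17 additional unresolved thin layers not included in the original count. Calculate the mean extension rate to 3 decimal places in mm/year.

0.652 mm/year

Correcting the raw count gives 34903 + 17 = 34920 true annual layers.
22765.4 mm over 34920 years gives 22765.4 / 34920 ≈ 0.652 mm/year.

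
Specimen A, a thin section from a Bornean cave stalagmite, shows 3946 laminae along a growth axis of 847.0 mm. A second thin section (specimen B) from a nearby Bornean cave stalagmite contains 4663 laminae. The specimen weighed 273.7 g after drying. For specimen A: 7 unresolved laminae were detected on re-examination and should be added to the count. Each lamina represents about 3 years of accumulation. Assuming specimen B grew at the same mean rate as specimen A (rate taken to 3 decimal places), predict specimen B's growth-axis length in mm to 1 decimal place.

993.2 mm

Specimen A: correcting the raw count gives 3946 + 7 = 3953 true laminae.
Specimen A: at 3 years per lamina, 3953 × 3 = 11859 years.
A: Mean rate = 847.0 mm / 11859 years ≈ 0.071 mm/yr.
Specimen B: multiplying by 3 years per lamina: 4663 × 3 = 13989 years. Length of B = 0.071 × 13989 = 993.2 mm.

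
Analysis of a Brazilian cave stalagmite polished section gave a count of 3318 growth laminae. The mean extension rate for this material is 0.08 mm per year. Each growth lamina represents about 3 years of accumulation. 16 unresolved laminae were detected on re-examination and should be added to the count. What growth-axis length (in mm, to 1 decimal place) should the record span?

800.2 mm

Adjusted count: 3318 + 16 = 3334 growth laminae.
3334 growth laminae at 3 years each span 3334 × 3 = 10002 years.
Length ≈ 0.08 × 10002 = 800.2 mm.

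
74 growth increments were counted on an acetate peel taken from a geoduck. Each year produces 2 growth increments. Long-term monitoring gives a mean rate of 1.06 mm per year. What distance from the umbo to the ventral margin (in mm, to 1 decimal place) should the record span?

39.2 mm

74 growth increments at 2 per year is 74 / 2 = 37 years.
37 years at 1.06 mm/year gives 1.06 × 37 = 39.2 mm.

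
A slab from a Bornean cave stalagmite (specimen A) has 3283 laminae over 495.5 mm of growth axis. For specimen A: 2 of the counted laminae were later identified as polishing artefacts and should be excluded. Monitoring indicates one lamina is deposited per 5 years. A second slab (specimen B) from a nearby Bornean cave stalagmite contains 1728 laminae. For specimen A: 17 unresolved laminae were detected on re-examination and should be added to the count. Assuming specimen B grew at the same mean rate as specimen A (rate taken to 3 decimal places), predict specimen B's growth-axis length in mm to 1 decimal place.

Specimen A: adjusted count: 3283 − 2 + 17 = 3298 laminae.
Specimen A: 3298 laminae at 5 years each span 3298 × 5 = 16490 years.
A: Mean rate = 495.5 mm / 16490 years ≈ 0.030 mm/year.
Specimen B: at 5 years per lamina, 1728 × 5 = 8640 years. For B, 0.030 mm/year × 8640 years = 259.2 mm.

259.2 mm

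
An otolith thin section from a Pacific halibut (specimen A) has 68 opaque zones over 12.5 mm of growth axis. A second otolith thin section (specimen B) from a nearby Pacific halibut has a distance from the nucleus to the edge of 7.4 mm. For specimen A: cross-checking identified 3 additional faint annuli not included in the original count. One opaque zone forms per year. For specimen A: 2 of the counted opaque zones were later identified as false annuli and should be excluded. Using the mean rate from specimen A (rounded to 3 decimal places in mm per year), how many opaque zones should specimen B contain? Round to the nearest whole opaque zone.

Specimen A: adjusted count: 68 − 2 + 3 = 69 opaque zones.
A: Extension rate ≈ 12.5 / 69 = 0.181 mm per year.
For B, 7.4 / 0.181 = 40.88 years ≈ 41 opaque zones.

41 opaque zones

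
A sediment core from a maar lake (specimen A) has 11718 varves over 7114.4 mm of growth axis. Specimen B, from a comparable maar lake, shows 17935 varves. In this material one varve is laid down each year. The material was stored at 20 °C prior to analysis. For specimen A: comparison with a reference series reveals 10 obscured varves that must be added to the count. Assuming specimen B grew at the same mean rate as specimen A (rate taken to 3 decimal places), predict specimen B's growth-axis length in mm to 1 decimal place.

Specimen A: adjusted count: 11718 + 10 = 11728 varves.
A: Mean rate = 7114.4 mm / 11728 years ≈ 0.607 mm/yr.
Length of B = 0.607 × 17935 = 10886.5 mm.

10886.5 mm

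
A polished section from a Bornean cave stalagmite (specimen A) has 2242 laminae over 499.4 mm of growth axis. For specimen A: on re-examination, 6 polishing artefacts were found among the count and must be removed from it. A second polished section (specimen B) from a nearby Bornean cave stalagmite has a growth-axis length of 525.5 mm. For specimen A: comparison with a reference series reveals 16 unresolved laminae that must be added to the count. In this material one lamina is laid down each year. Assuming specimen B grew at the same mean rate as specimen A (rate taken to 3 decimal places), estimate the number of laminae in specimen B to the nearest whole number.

2367 laminae

Specimen A: correcting the raw count gives 2242 − 6 + 16 = 2252 true laminae.
A: Mean rate = 499.4 mm / 2252 years ≈ 0.222 mm per year.
Specimen B: 525.5 mm / 0.222 mm per year = 2367.12 years ≈ 2367 laminae.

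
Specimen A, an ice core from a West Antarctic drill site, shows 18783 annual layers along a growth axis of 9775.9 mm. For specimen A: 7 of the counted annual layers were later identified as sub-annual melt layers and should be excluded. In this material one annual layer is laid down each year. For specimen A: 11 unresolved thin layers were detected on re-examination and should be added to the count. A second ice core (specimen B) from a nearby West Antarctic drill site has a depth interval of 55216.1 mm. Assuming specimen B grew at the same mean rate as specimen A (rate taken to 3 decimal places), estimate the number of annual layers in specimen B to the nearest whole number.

Specimen A: after corrections the count is 18783 − 7 + 11 = 18787 annual layers.
A: Extension rate ≈ 9775.9 / 18787 = 0.520 mm/year.
B spans 55216.1 / 0.520 = 106184.81 years ≈ 106185 annual layers.

106185 annual layers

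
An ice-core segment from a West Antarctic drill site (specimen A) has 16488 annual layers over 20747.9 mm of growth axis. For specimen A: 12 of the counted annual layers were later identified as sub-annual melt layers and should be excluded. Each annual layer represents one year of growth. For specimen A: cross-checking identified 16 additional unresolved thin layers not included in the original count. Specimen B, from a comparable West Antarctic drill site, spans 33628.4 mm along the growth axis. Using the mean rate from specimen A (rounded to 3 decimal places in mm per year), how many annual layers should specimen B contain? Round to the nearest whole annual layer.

Specimen A: true annual layer count = 16488 − 12 + 16 = 16492.
A: Extension rate ≈ 20747.9 / 16492 = 1.258 mm per year.
B spans 33628.4 / 1.258 = 26731.64 years ≈ 26732 annual layers.

26732 annual layers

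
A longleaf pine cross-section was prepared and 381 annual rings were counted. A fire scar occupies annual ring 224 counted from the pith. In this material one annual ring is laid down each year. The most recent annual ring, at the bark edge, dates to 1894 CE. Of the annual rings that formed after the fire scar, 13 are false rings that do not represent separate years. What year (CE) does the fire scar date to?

1750 CE

The fire scar sits at annual ring 224 from the pith, so 381 − 224 = 157 annual rings formed after it.
157 − 13 false = 144 true annual rings after the fire scar.
1894 − 144 = 1750 CE.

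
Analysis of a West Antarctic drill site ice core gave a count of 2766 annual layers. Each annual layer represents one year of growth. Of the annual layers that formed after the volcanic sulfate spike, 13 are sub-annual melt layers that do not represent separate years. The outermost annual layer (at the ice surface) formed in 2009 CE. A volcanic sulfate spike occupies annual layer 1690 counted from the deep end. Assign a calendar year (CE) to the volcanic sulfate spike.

The volcanic sulfate spike sits at annual layer 1690 from the deep end, so 2766 − 1690 = 1076 annual layers formed after it.
Removing the 13 false annual layers leaves 1076 − 13 = 1063 true annual layers beyond the volcanic sulfate spike.
Counting back 1063 years from 2009 CE places the volcanic sulfate spike in 2009 − 1063 = 946 CE.

946 CE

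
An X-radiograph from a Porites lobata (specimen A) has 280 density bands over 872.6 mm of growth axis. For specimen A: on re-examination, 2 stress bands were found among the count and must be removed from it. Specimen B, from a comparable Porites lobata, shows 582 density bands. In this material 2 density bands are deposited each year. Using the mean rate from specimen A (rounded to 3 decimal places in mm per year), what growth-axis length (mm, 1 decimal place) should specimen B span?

Specimen A: true density band count = 280 − 2 = 278.
Specimen A: 278 density bands at 2 per year is 278 / 2 = 139 years.
A: 872.6 mm over 139 years gives 872.6 / 139 ≈ 6.278 mm/year.
Specimen B: dividing by 2 density bands per year: 582 / 2 = 291 years. Length of B = 6.278 × 291 = 1826.9 mm.

1826.9 mm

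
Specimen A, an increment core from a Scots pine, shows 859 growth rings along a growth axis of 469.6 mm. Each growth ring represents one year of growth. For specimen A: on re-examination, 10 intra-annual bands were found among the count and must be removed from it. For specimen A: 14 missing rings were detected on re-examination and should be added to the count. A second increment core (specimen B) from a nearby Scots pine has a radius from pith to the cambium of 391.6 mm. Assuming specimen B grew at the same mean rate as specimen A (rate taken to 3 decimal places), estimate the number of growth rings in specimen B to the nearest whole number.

720 growth rings

Specimen A: after corrections the count is 859 − 10 + 14 = 863 growth rings.
A: Mean rate = 469.6 mm / 863 years ≈ 0.544 mm/yr.
B spans 391.6 / 0.544 = 719.85 years ≈ 720 growth rings.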